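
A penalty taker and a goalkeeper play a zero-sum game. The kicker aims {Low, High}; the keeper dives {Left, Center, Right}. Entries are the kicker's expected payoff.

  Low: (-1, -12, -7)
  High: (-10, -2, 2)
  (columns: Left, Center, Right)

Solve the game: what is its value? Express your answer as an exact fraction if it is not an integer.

Row minima: Low → -12, High → -10; maximin = -10.
Column maxima: Left → -1, Center → -2, Right → 2; minimax = -2.
-10 ≠ -2, so there is no saddle point; optimal play is mixed.
Right is strictly dominated by Center (it gives the kicker strictly more in every row), so the keeper never plays it.
On the remaining 2×2 (Low, High vs Left, Center):
Let the kicker play Low with probability p. Expected payoff against Left: (-1)p + (-10)(1−p) = 9p − 10; against Center: (-12)p + (-2)(1−p) = −10p − 2.
Setting these equal: 9p − 10 = −10p − 2 ⇒ 19p = 8 ⇒ p = 8/19, and the value is (9)·(8/19) − 10 = -118/19.
For the keeper: with q = P(Left), equating Low's and High's payoffs gives 11q − 12 = −8q − 2 ⇒ q = 10/19.

-118/19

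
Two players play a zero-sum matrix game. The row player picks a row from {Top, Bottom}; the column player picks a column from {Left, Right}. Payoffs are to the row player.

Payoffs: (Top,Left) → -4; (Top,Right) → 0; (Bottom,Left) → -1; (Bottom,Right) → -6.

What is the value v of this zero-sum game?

Row minima: Top → -4, Bottom → -6; maximin = -4.
Column maxima: Left → -1, Right → 0; minimax = -1.
-4 ≠ -1, so there is no saddle point; optimal play is mixed.
Let the row player play Top with probability p. Expected payoff against Left: (-4)p + (-1)(1−p) = −3p − 1; against Right: 0p + (-6)(1−p) = 6p − 6.
Setting these equal: −3p − 1 = 6p − 6 ⇒ −9p = -5 ⇒ p = 5/9, and the value is (-3)·(5/9) − 1 = -8/3.
For the column player: with q = P(Left), equating Top's and Bottom's payoffs gives −4q = 5q − 6 ⇒ q = 2/3.

-8/3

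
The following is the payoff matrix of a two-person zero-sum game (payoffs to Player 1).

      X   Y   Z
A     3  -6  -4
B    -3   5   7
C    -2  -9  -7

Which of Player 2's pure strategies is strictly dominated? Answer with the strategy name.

Y holds Player 1's payoff strictly below Z in every row: -6 < -4, 5 < 7, -9 < -7.
So Z is strictly dominated for Player 2.

Z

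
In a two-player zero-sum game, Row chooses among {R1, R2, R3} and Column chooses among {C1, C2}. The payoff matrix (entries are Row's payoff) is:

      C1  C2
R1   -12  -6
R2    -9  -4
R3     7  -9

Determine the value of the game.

-109/21

Row minima: R1 → -12, R2 → -9, R3 → -9; maximin = -9.
Column maxima: C1 → 7, C2 → -4; minimax = -4.
-9 ≠ -4, so there is no saddle point; optimal play is mixed.
R1 is strictly dominated by R2, so Row never plays it.
On the remaining 2×2 (R2, R3 vs C1, C2):
Let Row play R2 with probability p. Expected payoff against C1: (-9)p + 7(1−p) = −16p + 7; against C2: (-4)p + (-9)(1−p) = 5p − 9.
Setting these equal: −16p + 7 = 5p − 9 ⇒ −21p = -16 ⇒ p = 16/21, and the value is (-16)·(16/21) + 7 = -109/21.
For Column: with q = P(C1), equating R2's and R3's payoffs gives −5q − 4 = 16q − 9 ⇒ q = 5/21.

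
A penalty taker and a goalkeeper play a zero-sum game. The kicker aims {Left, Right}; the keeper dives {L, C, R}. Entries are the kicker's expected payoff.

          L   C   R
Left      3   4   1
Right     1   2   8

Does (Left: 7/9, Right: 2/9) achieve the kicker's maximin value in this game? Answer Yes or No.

Against L this mix gives (7/9)·3 + (2/9)·1 = 23/9.
Against C this mix gives (7/9)·4 + (2/9)·2 = 32/9.
Against R this mix gives (7/9)·1 + (2/9)·8 = 23/9.
All of the keeper's active replies (L, R) yield 23/9, and no column does worse for the kicker. The mix makes the keeper indifferent and guarantees 23/9, so it is optimal.

Yes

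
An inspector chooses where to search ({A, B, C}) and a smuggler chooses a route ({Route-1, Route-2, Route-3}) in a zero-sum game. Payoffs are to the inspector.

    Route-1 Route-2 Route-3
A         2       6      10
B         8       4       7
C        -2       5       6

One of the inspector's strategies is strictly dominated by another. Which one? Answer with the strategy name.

A gives a strictly higher payoff than C against every column: 2 > -2, 6 > 5, 10 > 6.
So C is strictly dominated and the inspector never plays it.

C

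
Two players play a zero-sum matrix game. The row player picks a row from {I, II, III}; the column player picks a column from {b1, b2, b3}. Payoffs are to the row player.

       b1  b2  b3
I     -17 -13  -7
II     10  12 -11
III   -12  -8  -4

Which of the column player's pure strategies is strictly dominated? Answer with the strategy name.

b2

b1 holds the row player's payoff strictly below b2 in every row: -17 < -13, 10 < 12, -12 < -8.
So b2 is strictly dominated for the column player.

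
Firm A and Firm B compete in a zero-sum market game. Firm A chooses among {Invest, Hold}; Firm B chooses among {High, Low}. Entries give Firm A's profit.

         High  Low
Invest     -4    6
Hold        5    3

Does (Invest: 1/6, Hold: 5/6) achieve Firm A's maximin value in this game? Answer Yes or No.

Yes

Against High this mix gives (1/6)·(-4) + (5/6)·5 = 7/2.
Against Low this mix gives (1/6)·6 + (5/6)·3 = 7/2.
All of Firm B's active replies (High, Low) yield 7/2, and no column does worse for Firm A. The mix makes Firm B indifferent and guarantees 7/2, so it is optimal.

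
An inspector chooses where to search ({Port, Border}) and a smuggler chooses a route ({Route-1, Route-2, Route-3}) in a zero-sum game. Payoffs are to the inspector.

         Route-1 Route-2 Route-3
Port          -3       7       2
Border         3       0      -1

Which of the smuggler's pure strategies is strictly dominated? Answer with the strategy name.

Route-2

Route-3 holds the inspector's payoff strictly below Route-2 in every row: 2 < 7, -1 < 0.
So Route-2 is strictly dominated for the smuggler.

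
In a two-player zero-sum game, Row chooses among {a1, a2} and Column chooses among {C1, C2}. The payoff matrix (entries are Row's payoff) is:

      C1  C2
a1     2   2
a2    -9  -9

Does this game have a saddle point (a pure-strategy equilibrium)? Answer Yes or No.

Yes

Row minima: a1 → 2, a2 → -9; maximin = 2.
Column maxima: C1 → 2, C2 → 2; minimax = 2.
maximin = minimax = 2, so a saddle point exists.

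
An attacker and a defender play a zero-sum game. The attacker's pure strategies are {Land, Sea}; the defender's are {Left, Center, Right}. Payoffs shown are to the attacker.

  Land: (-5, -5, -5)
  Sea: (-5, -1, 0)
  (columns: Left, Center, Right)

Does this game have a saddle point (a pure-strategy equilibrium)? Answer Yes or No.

Yes

Row minima: Land → -5, Sea → -5; maximin = -5.
Column maxima: Left → -5, Center → -1, Right → 0; minimax = -5.
maximin = minimax = -5, so a saddle point exists.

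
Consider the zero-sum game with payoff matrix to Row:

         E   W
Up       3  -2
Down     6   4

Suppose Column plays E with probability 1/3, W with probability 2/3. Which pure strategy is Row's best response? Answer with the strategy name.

Expected payoff of Up: (1/3)·3 + (2/3)·(-2) = -1/3.
Expected payoff of Down: (1/3)·6 + (2/3)·4 = 14/3.
The largest is 14/3, so Row's best response is Down.

Down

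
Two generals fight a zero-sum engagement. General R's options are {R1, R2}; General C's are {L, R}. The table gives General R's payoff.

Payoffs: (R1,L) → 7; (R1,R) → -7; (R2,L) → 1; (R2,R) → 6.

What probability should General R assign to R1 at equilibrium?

Row minima: R1 → -7, R2 → 1; maximin = 1.
Column maxima: L → 7, R → 6; minimax = 6.
1 ≠ 6, so there is no saddle point; optimal play is mixed.
Let General R play R1 with probability p. Expected payoff against L: 7p + 1(1−p) = 6p + 1; against R: (-7)p + 6(1−p) = −13p + 6.
Setting these equal: 6p + 1 = −13p + 6 ⇒ 19p = 5 ⇒ p = 5/19, and the value is (6)·(5/19) + 1 = 49/19.
For General C: with q = P(L), equating R1's and R2's payoffs gives 14q − 7 = −5q + 6 ⇒ q = 13/19.

5/19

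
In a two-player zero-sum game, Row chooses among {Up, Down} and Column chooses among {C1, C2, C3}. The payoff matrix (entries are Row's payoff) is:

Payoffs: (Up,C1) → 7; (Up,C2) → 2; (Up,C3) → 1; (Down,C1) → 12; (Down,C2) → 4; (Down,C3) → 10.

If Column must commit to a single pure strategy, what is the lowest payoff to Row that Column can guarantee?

Column maxima: C1 → 12, C2 → 4, C3 → 10.
The smallest of these is 4.

4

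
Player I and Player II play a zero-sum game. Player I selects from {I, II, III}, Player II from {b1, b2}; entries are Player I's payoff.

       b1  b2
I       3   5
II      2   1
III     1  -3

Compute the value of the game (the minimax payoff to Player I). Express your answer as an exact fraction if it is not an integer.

3

Row minima: I → 3, II → 1, III → -3; maximin = 3.
Column maxima: b1 → 3, b2 → 5; minimax = 3.
Since maximin = minimax = 3, there is a saddle point and the value is 3.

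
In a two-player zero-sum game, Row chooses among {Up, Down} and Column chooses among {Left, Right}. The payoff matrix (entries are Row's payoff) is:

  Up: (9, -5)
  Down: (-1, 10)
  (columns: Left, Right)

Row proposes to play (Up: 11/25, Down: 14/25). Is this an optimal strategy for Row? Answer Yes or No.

Against Left this mix gives (11/25)·9 + (14/25)·(-1) = 17/5.
Against Right this mix gives (11/25)·(-5) + (14/25)·10 = 17/5.
All of Column's active replies (Left, Right) yield 17/5, and no column does worse for Row. The mix makes Column indifferent and guarantees 17/5, so it is optimal.

Yes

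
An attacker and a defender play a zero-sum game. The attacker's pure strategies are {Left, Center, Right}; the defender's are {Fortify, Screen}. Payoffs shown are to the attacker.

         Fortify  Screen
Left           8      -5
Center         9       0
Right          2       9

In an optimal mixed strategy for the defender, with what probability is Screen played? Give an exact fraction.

7/16

Row minima: Left → -5, Center → 0, Right → 2; maximin = 2.
Column maxima: Fortify → 9, Screen → 9; minimax = 9.
2 ≠ 9, so there is no saddle point; optimal play is mixed.
Left is strictly dominated by Center, so the attacker never plays it.
On the remaining 2×2 (Center, Right vs Fortify, Screen):
Let the attacker play Center with probability p. Expected payoff against Fortify: 9p + 2(1−p) = 7p + 2; against Screen: 0p + 9(1−p) = −9p + 9.
Setting these equal: 7p + 2 = −9p + 9 ⇒ 16p = 7 ⇒ p = 7/16, and the value is (7)·(7/16) + 2 = 81/16.
For the defender: with q = P(Fortify), equating Center's and Right's payoffs gives 9q = −7q + 9 ⇒ q = 9/16.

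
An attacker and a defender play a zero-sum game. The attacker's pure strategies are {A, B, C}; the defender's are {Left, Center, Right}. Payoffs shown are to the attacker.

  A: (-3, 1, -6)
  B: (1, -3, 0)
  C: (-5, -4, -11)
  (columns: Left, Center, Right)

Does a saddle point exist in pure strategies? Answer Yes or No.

Row minima: A → -6, B → -3, C → -11; maximin = -3.
Column maxima: Left → 1, Center → 1, Right → 0; minimax = 0.
-3 ≠ 0, so no pure-strategy equilibrium exists.

No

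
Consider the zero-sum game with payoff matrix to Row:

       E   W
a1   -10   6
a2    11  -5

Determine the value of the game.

Row minima: a1 → -10, a2 → -5; maximin = -5.
Column maxima: E → 11, W → 6; minimax = 6.
-5 ≠ 6, so there is no saddle point; optimal play is mixed.
Let Row play a1 with probability p. Expected payoff against E: (-10)p + 11(1−p) = −21p + 11; against W: 6p + (-5)(1−p) = 11p − 5.
Setting these equal: −21p + 11 = 11p − 5 ⇒ −32p = -16 ⇒ p = 1/2, and the value is (-21)·(1/2) + 11 = 1/2.
For Column: with q = P(E), equating a1's and a2's payoffs gives −16q + 6 = 16q − 5 ⇒ q = 11/32.

1/2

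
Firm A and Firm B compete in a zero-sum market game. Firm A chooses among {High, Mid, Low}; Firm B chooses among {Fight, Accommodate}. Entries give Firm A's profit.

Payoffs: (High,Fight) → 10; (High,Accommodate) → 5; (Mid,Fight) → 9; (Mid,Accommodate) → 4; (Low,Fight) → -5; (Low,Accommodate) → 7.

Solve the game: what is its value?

95/17

Row minima: High → 5, Mid → 4, Low → -5; maximin = 5.
Column maxima: Fight → 10, Accommodate → 7; minimax = 7.
5 ≠ 7, so there is no saddle point; optimal play is mixed.
Mid is strictly dominated by High, so Firm A never plays it.
On the remaining 2×2 (High, Low vs Fight, Accommodate):
Let Firm A play High with probability p. Expected payoff against Fight: 10p + (-5)(1−p) = 15p − 5; against Accommodate: 5p + 7(1−p) = −2p + 7.
Setting these equal: 15p − 5 = −2p + 7 ⇒ 17p = 12 ⇒ p = 12/17, and the value is (15)·(12/17) − 5 = 95/17.
For Firm B: with q = P(Fight), equating High's and Low's payoffs gives 5q + 5 = −12q + 7 ⇒ q = 2/17.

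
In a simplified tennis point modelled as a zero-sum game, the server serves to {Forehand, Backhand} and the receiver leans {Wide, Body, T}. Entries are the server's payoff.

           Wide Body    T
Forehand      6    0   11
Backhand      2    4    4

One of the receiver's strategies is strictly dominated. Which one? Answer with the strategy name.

T

Wide holds the server's payoff strictly below T in every row: 6 < 11, 2 < 4.
So T is strictly dominated for the receiver.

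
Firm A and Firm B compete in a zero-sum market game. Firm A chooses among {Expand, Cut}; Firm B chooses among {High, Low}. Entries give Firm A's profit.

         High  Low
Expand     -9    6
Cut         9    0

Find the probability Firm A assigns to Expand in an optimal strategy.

Row minima: Expand → -9, Cut → 0; maximin = 0.
Column maxima: High → 9, Low → 6; minimax = 6.
0 ≠ 6, so there is no saddle point; optimal play is mixed.
Let Firm A play Expand with probability p. Expected payoff against High: (-9)p + 9(1−p) = −18p + 9; against Low: 6p + 0(1−p) = 6p.
Setting these equal: −18p + 9 = 6p ⇒ −24p = -9 ⇒ p = 3/8, and the value is (-18)·(3/8) + 9 = 9/4.
For Firm B: with q = P(High), equating Expand's and Cut's payoffs gives −15q + 6 = 9q ⇒ q = 1/4.

3/8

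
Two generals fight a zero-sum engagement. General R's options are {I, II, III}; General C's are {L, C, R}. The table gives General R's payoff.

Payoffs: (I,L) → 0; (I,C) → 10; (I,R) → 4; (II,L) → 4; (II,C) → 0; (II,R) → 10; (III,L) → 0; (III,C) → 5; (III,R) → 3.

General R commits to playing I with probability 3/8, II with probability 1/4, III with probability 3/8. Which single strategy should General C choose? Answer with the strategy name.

L

If General C plays L, General R's expected payoff is (3/8)·0 + (1/4)·4 + (3/8)·0 = 1.
If General C plays C, General R's expected payoff is (3/8)·10 + (1/4)·0 + (3/8)·5 = 45/8.
If General C plays R, General R's expected payoff is (3/8)·4 + (1/4)·10 + (3/8)·3 = 41/8.
General C minimizes General R's payoff; the smallest is 1, so the best response is L.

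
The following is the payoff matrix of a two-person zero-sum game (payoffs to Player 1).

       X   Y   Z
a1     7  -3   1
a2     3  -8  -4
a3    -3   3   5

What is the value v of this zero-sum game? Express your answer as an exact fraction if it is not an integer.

3/4

Row minima: a1 → -3, a2 → -8, a3 → -3; maximin = -3.
Column maxima: X → 7, Y → 3, Z → 5; minimax = 3.
-3 ≠ 3, so there is no saddle point; optimal play is mixed.
a2 is strictly dominated by a1, so Player 1 never plays it.
Z is strictly dominated by Y (it gives Player 1 strictly more in every row), so Player 2 never plays it.
On the remaining 2×2 (a1, a3 vs X, Y):
Let Player 1 play a1 with probability p. Expected payoff against X: 7p + (-3)(1−p) = 10p − 3; against Y: (-3)p + 3(1−p) = −6p + 3.
Setting these equal: 10p − 3 = −6p + 3 ⇒ 16p = 6 ⇒ p = 3/8, and the value is (10)·(3/8) − 3 = 3/4.
For Player 2: with q = P(X), equating a1's and a3's payoffs gives 10q − 3 = −6q + 3 ⇒ q = 3/8.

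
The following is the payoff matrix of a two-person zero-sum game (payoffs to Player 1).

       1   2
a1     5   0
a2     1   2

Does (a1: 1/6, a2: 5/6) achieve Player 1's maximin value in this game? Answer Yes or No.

Against 1 this mix gives (1/6)·5 + (5/6)·1 = 5/3.
Against 2 this mix gives (1/6)·0 + (5/6)·2 = 5/3.
All of Player 2's active replies (1, 2) yield 5/3, and no column does worse for Player 1. The mix makes Player 2 indifferent and guarantees 5/3, so it is optimal.

Yes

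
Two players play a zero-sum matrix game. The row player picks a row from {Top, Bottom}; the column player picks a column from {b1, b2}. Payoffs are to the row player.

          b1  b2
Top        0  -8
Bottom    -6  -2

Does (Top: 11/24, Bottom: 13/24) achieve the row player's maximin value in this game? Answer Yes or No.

No

Against b1 this mix gives (11/24)·0 + (13/24)·(-6) = -13/4.
Against b2 this mix gives (11/24)·(-8) + (13/24)·(-2) = -19/4.
The column player will play b2, holding the row player to -19/4. Shifting weight toward the row that does better against b2 would raise this floor (the equalizing mix achieves -4 against both b2 and b1), so the proposed strategy is not optimal.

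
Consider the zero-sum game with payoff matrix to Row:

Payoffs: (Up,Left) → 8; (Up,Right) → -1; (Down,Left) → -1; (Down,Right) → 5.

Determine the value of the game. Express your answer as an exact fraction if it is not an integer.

13/5

Row minima: Up → -1, Down → -1; maximin = -1.
Column maxima: Left → 8, Right → 5; minimax = 5.
-1 ≠ 5, so there is no saddle point; optimal play is mixed.
Let Row play Up with probability p. Expected payoff against Left: 8p + (-1)(1−p) = 9p − 1; against Right: (-1)p + 5(1−p) = −6p + 5.
Setting these equal: 9p − 1 = −6p + 5 ⇒ 15p = 6 ⇒ p = 2/5, and the value is (9)·(2/5) − 1 = 13/5.
For Column: with q = P(Left), equating Up's and Down's payoffs gives 9q − 1 = −6q + 5 ⇒ q = 2/5.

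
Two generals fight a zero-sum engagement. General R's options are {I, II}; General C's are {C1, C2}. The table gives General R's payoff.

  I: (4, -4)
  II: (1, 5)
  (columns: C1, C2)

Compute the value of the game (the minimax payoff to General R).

Row minima: I → -4, II → 1; maximin = 1.
Column maxima: C1 → 4, C2 → 5; minimax = 4.
1 ≠ 4, so there is no saddle point; optimal play is mixed.
Let General R play I with probability p. Expected payoff against C1: 4p + 1(1−p) = 3p + 1; against C2: (-4)p + 5(1−p) = −9p + 5.
Setting these equal: 3p + 1 = −9p + 5 ⇒ 12p = 4 ⇒ p = 1/3, and the value is (3)·(1/3) + 1 = 2.
For General C: with q = P(C1), equating I's and II's payoffs gives 8q − 4 = −4q + 5 ⇒ q = 3/4.

2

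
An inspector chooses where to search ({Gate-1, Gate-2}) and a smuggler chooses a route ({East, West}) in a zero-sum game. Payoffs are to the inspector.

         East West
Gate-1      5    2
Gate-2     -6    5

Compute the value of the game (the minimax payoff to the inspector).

Row minima: Gate-1 → 2, Gate-2 → -6; maximin = 2.
Column maxima: East → 5, West → 5; minimax = 5.
2 ≠ 5, so there is no saddle point; optimal play is mixed.
Let the inspector play Gate-1 with probability p. Expected payoff against East: 5p + (-6)(1−p) = 11p − 6; against West: 2p + 5(1−p) = −3p + 5.
Setting these equal: 11p − 6 = −3p + 5 ⇒ 14p = 11 ⇒ p = 11/14, and the value is (11)·(11/14) − 6 = 37/14.
For the smuggler: with q = P(East), equating Gate-1's and Gate-2's payoffs gives 3q + 2 = −11q + 5 ⇒ q = 3/14.

37/14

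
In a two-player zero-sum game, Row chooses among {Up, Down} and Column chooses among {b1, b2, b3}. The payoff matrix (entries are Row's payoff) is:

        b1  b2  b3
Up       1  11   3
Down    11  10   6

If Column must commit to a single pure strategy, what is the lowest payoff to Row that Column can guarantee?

6

Column maxima: b1 → 11, b2 → 11, b3 → 6.
The smallest of these is 6.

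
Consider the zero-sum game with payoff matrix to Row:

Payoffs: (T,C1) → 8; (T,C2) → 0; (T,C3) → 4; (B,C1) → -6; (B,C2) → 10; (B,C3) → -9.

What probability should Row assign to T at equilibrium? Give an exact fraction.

19/23

Row minima: T → 0, B → -9; maximin = 0.
Column maxima: C1 → 8, C2 → 10, C3 → 4; minimax = 4.
0 ≠ 4, so there is no saddle point; optimal play is mixed.
C1 is strictly dominated by C3 (it gives Row strictly more in every row), so Column never plays it.
On the remaining 2×2 (T, B vs C2, C3):
Let Row play T with probability p. Expected payoff against C2: 0p + 10(1−p) = −10p + 10; against C3: 4p + (-9)(1−p) = 13p − 9.
Setting these equal: −10p + 10 = 13p − 9 ⇒ −23p = -19 ⇒ p = 19/23, and the value is (-10)·(19/23) + 10 = 40/23.
For Column: with q = P(C2), equating T's and B's payoffs gives −4q + 4 = 19q − 9 ⇒ q = 13/23.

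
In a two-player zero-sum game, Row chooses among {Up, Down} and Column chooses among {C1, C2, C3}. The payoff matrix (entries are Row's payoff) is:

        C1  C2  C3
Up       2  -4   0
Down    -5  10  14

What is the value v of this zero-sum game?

0

Row minima: Up → -4, Down → -5; maximin = -4.
Column maxima: C1 → 2, C2 → 10, C3 → 14; minimax = 2.
-4 ≠ 2, so there is no saddle point; optimal play is mixed.
C3 is strictly dominated by C2 (it gives Row strictly more in every row), so Column never plays it.
On the remaining 2×2 (Up, Down vs C1, C2):
Let Row play Up with probability p. Expected payoff against C1: 2p + (-5)(1−p) = 7p − 5; against C2: (-4)p + 10(1−p) = −14p + 10.
Setting these equal: 7p − 5 = −14p + 10 ⇒ 21p = 15 ⇒ p = 5/7, and the value is (7)·(5/7) − 5 = 0.
For Column: with q = P(C1), equating Up's and Down's payoffs gives 6q − 4 = −15q + 10 ⇒ q = 2/3.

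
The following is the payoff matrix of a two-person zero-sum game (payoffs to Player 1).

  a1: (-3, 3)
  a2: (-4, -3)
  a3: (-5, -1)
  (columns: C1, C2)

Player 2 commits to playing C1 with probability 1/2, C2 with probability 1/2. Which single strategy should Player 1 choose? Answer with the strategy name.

a1

Expected payoff of a1: (1/2)·(-3) + (1/2)·3 = 0.
Expected payoff of a2: (1/2)·(-4) + (1/2)·(-3) = -7/2.
Expected payoff of a3: (1/2)·(-5) + (1/2)·(-1) = -3.
The largest is 0, so Player 1's best response is a1.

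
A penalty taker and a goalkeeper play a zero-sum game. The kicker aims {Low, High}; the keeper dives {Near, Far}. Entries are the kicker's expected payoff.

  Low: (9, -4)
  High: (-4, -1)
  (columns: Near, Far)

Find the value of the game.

Row minima: Low → -4, High → -4; maximin = -4.
Column maxima: Near → 9, Far → -1; minimax = -1.
-4 ≠ -1, so there is no saddle point; optimal play is mixed.
Let the kicker play Low with probability p. Expected payoff against Near: 9p + (-4)(1−p) = 13p − 4; against Far: (-4)p + (-1)(1−p) = −3p − 1.
Setting these equal: 13p − 4 = −3p − 1 ⇒ 16p = 3 ⇒ p = 3/16, and the value is (13)·(3/16) − 4 = -25/16.
For the keeper: with q = P(Near), equating Low's and High's payoffs gives 13q − 4 = −3q − 1 ⇒ q = 3/16.

-25/16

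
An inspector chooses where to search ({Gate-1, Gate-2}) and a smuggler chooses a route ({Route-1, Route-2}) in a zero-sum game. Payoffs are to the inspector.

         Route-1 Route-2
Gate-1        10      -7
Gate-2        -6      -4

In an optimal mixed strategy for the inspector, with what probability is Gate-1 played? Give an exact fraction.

2/19

Row minima: Gate-1 → -7, Gate-2 → -6; maximin = -6.
Column maxima: Route-1 → 10, Route-2 → -4; minimax = -4.
-6 ≠ -4, so there is no saddle point; optimal play is mixed.
Let the inspector play Gate-1 with probability p. Expected payoff against Route-1: 10p + (-6)(1−p) = 16p − 6; against Route-2: (-7)p + (-4)(1−p) = −3p − 4.
Setting these equal: 16p − 6 = −3p − 4 ⇒ 19p = 2 ⇒ p = 2/19, and the value is (16)·(2/19) − 6 = -82/19.
For the smuggler: with q = P(Route-1), equating Gate-1's and Gate-2's payoffs gives 17q − 7 = −2q − 4 ⇒ q = 3/19.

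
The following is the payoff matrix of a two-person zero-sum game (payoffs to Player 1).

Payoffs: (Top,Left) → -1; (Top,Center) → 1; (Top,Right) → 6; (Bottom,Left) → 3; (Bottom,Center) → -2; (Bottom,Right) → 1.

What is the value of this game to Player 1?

Row minima: Top → -1, Bottom → -2; maximin = -1.
Column maxima: Left → 3, Center → 1, Right → 6; minimax = 1.
-1 ≠ 1, so there is no saddle point; optimal play is mixed.
Right is strictly dominated by Center (it gives Player 1 strictly more in every row), so Player 2 never plays it.
On the remaining 2×2 (Top, Bottom vs Left, Center):
Let Player 1 play Top with probability p. Expected payoff against Left: (-1)p + 3(1−p) = −4p + 3; against Center: 1p + (-2)(1−p) = 3p − 2.
Setting these equal: −4p + 3 = 3p − 2 ⇒ −7p = -5 ⇒ p = 5/7, and the value is (-4)·(5/7) + 3 = 1/7.
For Player 2: with q = P(Left), equating Top's and Bottom's payoffs gives −2q + 1 = 5q − 2 ⇒ q = 3/7.

1/7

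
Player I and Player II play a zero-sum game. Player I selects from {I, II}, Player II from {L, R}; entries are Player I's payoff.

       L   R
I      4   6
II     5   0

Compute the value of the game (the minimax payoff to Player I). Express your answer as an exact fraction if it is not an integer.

Row minima: I → 4, II → 0; maximin = 4.
Column maxima: L → 5, R → 6; minimax = 5.
4 ≠ 5, so there is no saddle point; optimal play is mixed.
Let Player I play I with probability p. Expected payoff against L: 4p + 5(1−p) = −p + 5; against R: 6p + 0(1−p) = 6p.
Setting these equal: −p + 5 = 6p ⇒ −7p = -5 ⇒ p = 5/7, and the value is (-1)·(5/7) + 5 = 30/7.
For Player II: with q = P(L), equating I's and II's payoffs gives −2q + 6 = 5q ⇒ q = 6/7.

30/7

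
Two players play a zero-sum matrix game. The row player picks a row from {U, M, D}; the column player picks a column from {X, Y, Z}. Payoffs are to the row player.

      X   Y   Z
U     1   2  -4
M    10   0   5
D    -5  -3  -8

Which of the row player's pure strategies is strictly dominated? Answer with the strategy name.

D

U gives a strictly higher payoff than D against every column: 1 > -5, 2 > -3, -4 > -8.
So D is strictly dominated and the row player never plays it.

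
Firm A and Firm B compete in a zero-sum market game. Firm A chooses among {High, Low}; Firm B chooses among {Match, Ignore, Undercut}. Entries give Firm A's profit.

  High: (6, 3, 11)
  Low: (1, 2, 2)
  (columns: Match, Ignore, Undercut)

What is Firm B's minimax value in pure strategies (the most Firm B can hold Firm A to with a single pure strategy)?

Column maxima: Match → 6, Ignore → 3, Undercut → 11.
The smallest of these is 3.

3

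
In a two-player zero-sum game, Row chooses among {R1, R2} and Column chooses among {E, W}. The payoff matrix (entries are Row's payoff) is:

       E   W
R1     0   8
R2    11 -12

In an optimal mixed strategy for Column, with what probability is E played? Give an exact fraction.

Row minima: R1 → 0, R2 → -12; maximin = 0.
Column maxima: E → 11, W → 8; minimax = 8.
0 ≠ 8, so there is no saddle point; optimal play is mixed.
Let Row play R1 with probability p. Expected payoff against E: 0p + 11(1−p) = −11p + 11; against W: 8p + (-12)(1−p) = 20p − 12.
Setting these equal: −11p + 11 = 20p − 12 ⇒ −31p = -23 ⇒ p = 23/31, and the value is (-11)·(23/31) + 11 = 88/31.
For Column: with q = P(E), equating R1's and R2's payoffs gives −8q + 8 = 23q − 12 ⇒ q = 20/31.

20/31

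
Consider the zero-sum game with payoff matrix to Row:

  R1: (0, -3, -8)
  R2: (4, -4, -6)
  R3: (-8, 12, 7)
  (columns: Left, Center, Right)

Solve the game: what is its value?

-4/5

Row minima: R1 → -8, R2 → -6, R3 → -8; maximin = -6.
Column maxima: Left → 4, Center → 12, Right → 7; minimax = 4.
-6 ≠ 4, so there is no saddle point; optimal play is mixed.
Center is strictly dominated by Right (it gives Row strictly more in every row), so Column never plays it.
With Center eliminated, R1 is strictly dominated by R2 (R2 gives Row strictly more in every remaining column), so Row never plays it.
On the remaining 2×2 (R2, R3 vs Left, Right):
Let Row play R2 with probability p. Expected payoff against Left: 4p + (-8)(1−p) = 12p − 8; against Right: (-6)p + 7(1−p) = −13p + 7.
Setting these equal: 12p − 8 = −13p + 7 ⇒ 25p = 15 ⇒ p = 3/5, and the value is (12)·(3/5) − 8 = -4/5.
For Column: with q = P(Left), equating R2's and R3's payoffs gives 10q − 6 = −15q + 7 ⇒ q = 13/25.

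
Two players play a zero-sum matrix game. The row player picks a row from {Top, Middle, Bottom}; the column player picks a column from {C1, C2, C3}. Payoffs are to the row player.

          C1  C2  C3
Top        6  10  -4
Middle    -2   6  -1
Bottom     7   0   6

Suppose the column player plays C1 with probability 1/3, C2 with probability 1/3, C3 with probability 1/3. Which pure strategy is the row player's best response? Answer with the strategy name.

Expected payoff of Top: (1/3)·6 + (1/3)·10 + (1/3)·(-4) = 4.
Expected payoff of Middle: (1/3)·(-2) + (1/3)·6 + (1/3)·(-1) = 1.
Expected payoff of Bottom: (1/3)·7 + (1/3)·0 + (1/3)·6 = 13/3.
The largest is 13/3, so the row player's best response is Bottom.

Bottom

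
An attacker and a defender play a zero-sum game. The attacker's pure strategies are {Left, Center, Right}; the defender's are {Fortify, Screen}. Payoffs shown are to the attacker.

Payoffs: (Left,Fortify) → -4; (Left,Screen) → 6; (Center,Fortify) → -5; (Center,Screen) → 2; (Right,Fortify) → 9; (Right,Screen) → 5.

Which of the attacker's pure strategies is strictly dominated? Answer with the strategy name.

Center

Left gives a strictly higher payoff than Center against every column: -4 > -5, 6 > 2.
So Center is strictly dominated and the attacker never plays it.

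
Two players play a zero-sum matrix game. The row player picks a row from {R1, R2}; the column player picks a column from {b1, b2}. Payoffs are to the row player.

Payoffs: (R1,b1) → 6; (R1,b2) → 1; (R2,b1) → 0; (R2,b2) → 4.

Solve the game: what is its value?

Row minima: R1 → 1, R2 → 0; maximin = 1.
Column maxima: b1 → 6, b2 → 4; minimax = 4.
1 ≠ 4, so there is no saddle point; optimal play is mixed.
Let the row player play R1 with probability p. Expected payoff against b1: 6p + 0(1−p) = 6p; against b2: 1p + 4(1−p) = −3p + 4.
Setting these equal: 6p = −3p + 4 ⇒ 9p = 4 ⇒ p = 4/9, and the value is (6)·(4/9) = 8/3.
For the column player: with q = P(b1), equating R1's and R2's payoffs gives 5q + 1 = −4q + 4 ⇒ q = 1/3.

8/3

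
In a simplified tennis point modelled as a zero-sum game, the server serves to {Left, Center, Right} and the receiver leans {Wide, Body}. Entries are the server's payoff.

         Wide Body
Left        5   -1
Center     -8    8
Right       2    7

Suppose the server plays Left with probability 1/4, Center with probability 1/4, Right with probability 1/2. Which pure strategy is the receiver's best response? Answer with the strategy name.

Wide

If the receiver plays Wide, the server's expected payoff is (1/4)·5 + (1/4)·(-8) + (1/2)·2 = 1/4.
If the receiver plays Body, the server's expected payoff is (1/4)·(-1) + (1/4)·8 + (1/2)·7 = 21/4.
The receiver minimizes the server's payoff; the smallest is 1/4, so the best response is Wide.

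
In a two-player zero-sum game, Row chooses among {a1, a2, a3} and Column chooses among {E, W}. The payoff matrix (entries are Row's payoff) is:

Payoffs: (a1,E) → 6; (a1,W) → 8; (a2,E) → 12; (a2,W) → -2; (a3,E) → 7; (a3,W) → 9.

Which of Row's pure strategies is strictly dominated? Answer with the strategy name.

a1

a3 gives a strictly higher payoff than a1 against every column: 7 > 6, 9 > 8.
So a1 is strictly dominated and Row never plays it.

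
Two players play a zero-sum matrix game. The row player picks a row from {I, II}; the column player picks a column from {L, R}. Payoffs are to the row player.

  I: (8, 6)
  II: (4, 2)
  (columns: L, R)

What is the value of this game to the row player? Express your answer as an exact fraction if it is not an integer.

Row minima: I → 6, II → 2; maximin = 6.
Column maxima: L → 8, R → 6; minimax = 6.
Since maximin = minimax = 6, there is a saddle point and the value is 6.

6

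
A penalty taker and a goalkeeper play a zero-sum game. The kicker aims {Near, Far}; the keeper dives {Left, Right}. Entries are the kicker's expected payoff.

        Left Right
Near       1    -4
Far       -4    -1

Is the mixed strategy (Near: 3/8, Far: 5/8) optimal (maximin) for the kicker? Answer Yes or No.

Yes

Against Left this mix gives (3/8)·1 + (5/8)·(-4) = -17/8.
Against Right this mix gives (3/8)·(-4) + (5/8)·(-1) = -17/8.
All of the keeper's active replies (Left, Right) yield -17/8, and no column does worse for the kicker. The mix makes the keeper indifferent and guarantees -17/8, so it is optimal.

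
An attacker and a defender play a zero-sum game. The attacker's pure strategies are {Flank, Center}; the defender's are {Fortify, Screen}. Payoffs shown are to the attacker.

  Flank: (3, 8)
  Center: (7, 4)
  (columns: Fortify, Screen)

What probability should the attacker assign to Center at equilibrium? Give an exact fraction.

Row minima: Flank → 3, Center → 4; maximin = 4.
Column maxima: Fortify → 7, Screen → 8; minimax = 7.
4 ≠ 7, so there is no saddle point; optimal play is mixed.
Let the attacker play Flank with probability p. Expected payoff against Fortify: 3p + 7(1−p) = −4p + 7; against Screen: 8p + 4(1−p) = 4p + 4.
Setting these equal: −4p + 7 = 4p + 4 ⇒ −8p = -3 ⇒ p = 3/8, and the value is (-4)·(3/8) + 7 = 11/2.
For the defender: with q = P(Fortify), equating Flank's and Center's payoffs gives −5q + 8 = 3q + 4 ⇒ q = 1/2.

5/8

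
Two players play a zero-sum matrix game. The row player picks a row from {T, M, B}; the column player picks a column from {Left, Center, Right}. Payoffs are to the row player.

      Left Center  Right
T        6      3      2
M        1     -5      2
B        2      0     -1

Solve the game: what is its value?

2

Row minima: T → 2, M → -5, B → -1; maximin = 2.
Column maxima: Left → 6, Center → 3, Right → 2; minimax = 2.
Since maximin = minimax = 2, there is a saddle point and the value is 2.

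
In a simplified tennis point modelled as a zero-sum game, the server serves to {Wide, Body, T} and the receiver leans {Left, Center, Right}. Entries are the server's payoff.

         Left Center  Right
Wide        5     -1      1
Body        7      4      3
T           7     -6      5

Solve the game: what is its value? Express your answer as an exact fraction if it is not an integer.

19/6

Row minima: Wide → -1, Body → 3, T → -6; maximin = 3.
Column maxima: Left → 7, Center → 4, Right → 5; minimax = 4.
3 ≠ 4, so there is no saddle point; optimal play is mixed.
Wide is strictly dominated by Body, so the server never plays it.
Left is strictly dominated by Center (it gives the server strictly more in every row), so the receiver never plays it.
On the remaining 2×2 (Body, T vs Center, Right):
Let the server play Body with probability p. Expected payoff against Center: 4p + (-6)(1−p) = 10p − 6; against Right: 3p + 5(1−p) = −2p + 5.
Setting these equal: 10p − 6 = −2p + 5 ⇒ 12p = 11 ⇒ p = 11/12, and the value is (10)·(11/12) − 6 = 19/6.
For the receiver: with q = P(Center), equating Body's and T's payoffs gives q + 3 = −11q + 5 ⇒ q = 1/6.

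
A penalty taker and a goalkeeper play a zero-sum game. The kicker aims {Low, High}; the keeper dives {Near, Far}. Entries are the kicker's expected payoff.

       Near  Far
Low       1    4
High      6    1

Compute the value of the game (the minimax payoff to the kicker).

Row minima: Low → 1, High → 1; maximin = 1.
Column maxima: Near → 6, Far → 4; minimax = 4.
1 ≠ 4, so there is no saddle point; optimal play is mixed.
Let the kicker play Low with probability p. Expected payoff against Near: 1p + 6(1−p) = −5p + 6; against Far: 4p + 1(1−p) = 3p + 1.
Setting these equal: −5p + 6 = 3p + 1 ⇒ −8p = -5 ⇒ p = 5/8, and the value is (-5)·(5/8) + 6 = 23/8.
For the keeper: with q = P(Near), equating Low's and High's payoffs gives −3q + 4 = 5q + 1 ⇒ q = 3/8.

23/8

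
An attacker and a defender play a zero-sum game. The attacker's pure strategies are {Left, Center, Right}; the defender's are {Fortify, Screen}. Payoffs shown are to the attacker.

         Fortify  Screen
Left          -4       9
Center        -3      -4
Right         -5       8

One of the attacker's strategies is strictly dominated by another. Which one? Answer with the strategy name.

Left gives a strictly higher payoff than Right against every column: -4 > -5, 9 > 8.
So Right is strictly dominated and the attacker never plays it.

Right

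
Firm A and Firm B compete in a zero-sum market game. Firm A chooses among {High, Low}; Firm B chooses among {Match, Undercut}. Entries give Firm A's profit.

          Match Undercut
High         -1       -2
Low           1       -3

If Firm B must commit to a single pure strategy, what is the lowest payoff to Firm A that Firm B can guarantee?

Column maxima: Match → 1, Undercut → -2.
The smallest of these is -2.

-2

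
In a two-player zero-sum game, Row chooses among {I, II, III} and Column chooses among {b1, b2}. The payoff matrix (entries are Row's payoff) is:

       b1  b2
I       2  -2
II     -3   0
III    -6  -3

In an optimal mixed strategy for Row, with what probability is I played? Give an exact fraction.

3/7

Row minima: I → -2, II → -3, III → -6; maximin = -2.
Column maxima: b1 → 2, b2 → 0; minimax = 0.
-2 ≠ 0, so there is no saddle point; optimal play is mixed.
III is strictly dominated by I, so Row never plays it.
On the remaining 2×2 (I, II vs b1, b2):
Let Row play I with probability p. Expected payoff against b1: 2p + (-3)(1−p) = 5p − 3; against b2: (-2)p + 0(1−p) = −2p.
Setting these equal: 5p − 3 = −2p ⇒ 7p = 3 ⇒ p = 3/7, and the value is (5)·(3/7) − 3 = -6/7.
For Column: with q = P(b1), equating I's and II's payoffs gives 4q − 2 = −3q ⇒ q = 2/7.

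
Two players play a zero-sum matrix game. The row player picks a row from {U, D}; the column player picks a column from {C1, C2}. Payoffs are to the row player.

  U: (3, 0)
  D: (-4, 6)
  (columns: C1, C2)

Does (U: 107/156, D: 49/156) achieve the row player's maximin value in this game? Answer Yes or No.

No

Against C1 this mix gives (107/156)·3 + (49/156)·(-4) = 125/156.
Against C2 this mix gives (107/156)·0 + (49/156)·6 = 49/26.
The column player will play C1, holding the row player to 125/156. Shifting weight toward the row that does better against C1 would raise this floor (the equalizing mix achieves 18/13 against both C1 and C2), so the proposed strategy is not optimal.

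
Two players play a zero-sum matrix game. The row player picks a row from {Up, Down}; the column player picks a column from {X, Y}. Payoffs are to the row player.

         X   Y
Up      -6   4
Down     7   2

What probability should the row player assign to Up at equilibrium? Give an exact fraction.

1/3

Row minima: Up → -6, Down → 2; maximin = 2.
Column maxima: X → 7, Y → 4; minimax = 4.
2 ≠ 4, so there is no saddle point; optimal play is mixed.
Let the row player play Up with probability p. Expected payoff against X: (-6)p + 7(1−p) = −13p + 7; against Y: 4p + 2(1−p) = 2p + 2.
Setting these equal: −13p + 7 = 2p + 2 ⇒ −15p = -5 ⇒ p = 1/3, and the value is (-13)·(1/3) + 7 = 8/3.
For the column player: with q = P(X), equating Up's and Down's payoffs gives −10q + 4 = 5q + 2 ⇒ q = 2/15.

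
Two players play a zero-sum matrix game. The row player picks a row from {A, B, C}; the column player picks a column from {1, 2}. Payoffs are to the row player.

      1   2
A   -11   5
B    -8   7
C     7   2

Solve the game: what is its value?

Row minima: A → -11, B → -8, C → 2; maximin = 2.
Column maxima: 1 → 7, 2 → 7; minimax = 7.
2 ≠ 7, so there is no saddle point; optimal play is mixed.
A is strictly dominated by B, so the row player never plays it.
On the remaining 2×2 (B, C vs 1, 2):
Let the row player play B with probability p. Expected payoff against 1: (-8)p + 7(1−p) = −15p + 7; against 2: 7p + 2(1−p) = 5p + 2.
Setting these equal: −15p + 7 = 5p + 2 ⇒ −20p = -5 ⇒ p = 1/4, and the value is (-15)·(1/4) + 7 = 13/4.
For the column player: with q = P(1), equating B's and C's payoffs gives −15q + 7 = 5q + 2 ⇒ q = 1/4.

13/4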